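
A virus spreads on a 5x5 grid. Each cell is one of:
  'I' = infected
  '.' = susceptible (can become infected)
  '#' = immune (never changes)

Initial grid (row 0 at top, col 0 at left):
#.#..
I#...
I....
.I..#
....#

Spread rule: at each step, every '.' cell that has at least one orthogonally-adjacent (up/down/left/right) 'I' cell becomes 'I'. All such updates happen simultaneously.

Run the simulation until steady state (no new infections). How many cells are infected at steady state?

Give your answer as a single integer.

Answer: 19

Derivation:
Step 0 (initial): 3 infected
Step 1: +4 new -> 7 infected
Step 2: +4 new -> 11 infected
Step 3: +3 new -> 14 infected
Step 4: +2 new -> 16 infected
Step 5: +2 new -> 18 infected
Step 6: +1 new -> 19 infected
Step 7: +0 new -> 19 infected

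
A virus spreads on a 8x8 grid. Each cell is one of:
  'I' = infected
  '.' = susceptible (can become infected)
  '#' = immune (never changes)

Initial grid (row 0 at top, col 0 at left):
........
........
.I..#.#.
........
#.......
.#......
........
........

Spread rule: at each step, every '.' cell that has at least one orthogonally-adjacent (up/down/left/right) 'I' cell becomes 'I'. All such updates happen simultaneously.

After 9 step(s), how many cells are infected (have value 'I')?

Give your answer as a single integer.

Step 0 (initial): 1 infected
Step 1: +4 new -> 5 infected
Step 2: +7 new -> 12 infected
Step 3: +5 new -> 17 infected
Step 4: +5 new -> 22 infected
Step 5: +6 new -> 28 infected
Step 6: +9 new -> 37 infected
Step 7: +9 new -> 46 infected
Step 8: +8 new -> 54 infected
Step 9: +3 new -> 57 infected

Answer: 57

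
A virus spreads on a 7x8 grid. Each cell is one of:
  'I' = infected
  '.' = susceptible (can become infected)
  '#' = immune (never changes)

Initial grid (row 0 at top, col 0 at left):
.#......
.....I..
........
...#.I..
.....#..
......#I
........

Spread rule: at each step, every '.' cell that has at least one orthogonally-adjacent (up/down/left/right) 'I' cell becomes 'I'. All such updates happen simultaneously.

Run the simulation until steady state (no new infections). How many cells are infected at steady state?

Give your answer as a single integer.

Step 0 (initial): 3 infected
Step 1: +8 new -> 11 infected
Step 2: +10 new -> 21 infected
Step 3: +8 new -> 29 infected
Step 4: +7 new -> 36 infected
Step 5: +6 new -> 42 infected
Step 6: +6 new -> 48 infected
Step 7: +3 new -> 51 infected
Step 8: +1 new -> 52 infected
Step 9: +0 new -> 52 infected

Answer: 52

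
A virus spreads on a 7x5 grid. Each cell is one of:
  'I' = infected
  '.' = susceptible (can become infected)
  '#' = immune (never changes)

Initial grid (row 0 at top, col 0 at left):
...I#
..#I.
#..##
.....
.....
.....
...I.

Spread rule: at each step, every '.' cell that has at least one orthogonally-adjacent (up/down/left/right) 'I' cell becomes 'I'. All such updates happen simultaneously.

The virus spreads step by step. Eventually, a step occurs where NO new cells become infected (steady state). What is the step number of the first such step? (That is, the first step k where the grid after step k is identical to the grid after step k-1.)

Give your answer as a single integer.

Step 0 (initial): 3 infected
Step 1: +5 new -> 8 infected
Step 2: +5 new -> 13 infected
Step 3: +7 new -> 20 infected
Step 4: +6 new -> 26 infected
Step 5: +3 new -> 29 infected
Step 6: +1 new -> 30 infected
Step 7: +0 new -> 30 infected

Answer: 7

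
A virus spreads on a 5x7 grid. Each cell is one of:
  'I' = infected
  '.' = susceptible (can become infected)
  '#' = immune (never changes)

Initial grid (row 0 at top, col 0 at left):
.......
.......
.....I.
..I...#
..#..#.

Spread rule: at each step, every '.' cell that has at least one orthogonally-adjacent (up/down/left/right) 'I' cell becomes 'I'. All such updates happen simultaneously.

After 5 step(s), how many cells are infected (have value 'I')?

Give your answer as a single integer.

Step 0 (initial): 2 infected
Step 1: +7 new -> 9 infected
Step 2: +10 new -> 19 infected
Step 3: +8 new -> 27 infected
Step 4: +3 new -> 30 infected
Step 5: +1 new -> 31 infected

Answer: 31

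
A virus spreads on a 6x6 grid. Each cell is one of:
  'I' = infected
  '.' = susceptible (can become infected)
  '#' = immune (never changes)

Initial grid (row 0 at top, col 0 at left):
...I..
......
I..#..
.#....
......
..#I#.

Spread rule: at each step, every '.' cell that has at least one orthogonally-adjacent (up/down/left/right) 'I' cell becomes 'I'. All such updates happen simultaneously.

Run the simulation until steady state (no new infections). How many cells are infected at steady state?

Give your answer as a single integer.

Answer: 32

Derivation:
Step 0 (initial): 3 infected
Step 1: +7 new -> 10 infected
Step 2: +11 new -> 21 infected
Step 3: +7 new -> 28 infected
Step 4: +4 new -> 32 infected
Step 5: +0 new -> 32 infected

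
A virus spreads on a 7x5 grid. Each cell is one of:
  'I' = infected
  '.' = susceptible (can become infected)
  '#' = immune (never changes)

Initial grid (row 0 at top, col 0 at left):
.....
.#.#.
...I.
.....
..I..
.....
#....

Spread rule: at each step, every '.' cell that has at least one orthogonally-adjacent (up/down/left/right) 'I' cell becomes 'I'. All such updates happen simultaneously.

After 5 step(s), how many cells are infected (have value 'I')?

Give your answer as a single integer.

Step 0 (initial): 2 infected
Step 1: +7 new -> 9 infected
Step 2: +10 new -> 19 infected
Step 3: +8 new -> 27 infected
Step 4: +4 new -> 31 infected
Step 5: +1 new -> 32 infected

Answer: 32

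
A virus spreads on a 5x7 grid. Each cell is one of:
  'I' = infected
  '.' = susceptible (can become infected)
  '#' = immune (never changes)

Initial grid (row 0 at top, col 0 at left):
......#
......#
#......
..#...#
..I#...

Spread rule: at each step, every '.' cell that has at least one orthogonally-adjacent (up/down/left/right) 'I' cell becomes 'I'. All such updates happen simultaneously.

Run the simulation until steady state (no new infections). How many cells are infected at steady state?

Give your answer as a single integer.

Answer: 29

Derivation:
Step 0 (initial): 1 infected
Step 1: +1 new -> 2 infected
Step 2: +2 new -> 4 infected
Step 3: +2 new -> 6 infected
Step 4: +2 new -> 8 infected
Step 5: +4 new -> 12 infected
Step 6: +5 new -> 17 infected
Step 7: +4 new -> 21 infected
Step 8: +5 new -> 26 infected
Step 9: +2 new -> 28 infected
Step 10: +1 new -> 29 infected
Step 11: +0 new -> 29 infected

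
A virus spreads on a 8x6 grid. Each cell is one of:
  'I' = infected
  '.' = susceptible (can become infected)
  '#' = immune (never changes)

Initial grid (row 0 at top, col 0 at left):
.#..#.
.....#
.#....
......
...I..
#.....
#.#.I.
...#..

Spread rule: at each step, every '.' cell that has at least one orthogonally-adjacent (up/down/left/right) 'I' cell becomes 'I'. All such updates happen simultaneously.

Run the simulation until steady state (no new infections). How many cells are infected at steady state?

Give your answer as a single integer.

Step 0 (initial): 2 infected
Step 1: +8 new -> 10 infected
Step 2: +8 new -> 18 infected
Step 3: +7 new -> 25 infected
Step 4: +6 new -> 31 infected
Step 5: +4 new -> 35 infected
Step 6: +3 new -> 38 infected
Step 7: +1 new -> 39 infected
Step 8: +0 new -> 39 infected

Answer: 39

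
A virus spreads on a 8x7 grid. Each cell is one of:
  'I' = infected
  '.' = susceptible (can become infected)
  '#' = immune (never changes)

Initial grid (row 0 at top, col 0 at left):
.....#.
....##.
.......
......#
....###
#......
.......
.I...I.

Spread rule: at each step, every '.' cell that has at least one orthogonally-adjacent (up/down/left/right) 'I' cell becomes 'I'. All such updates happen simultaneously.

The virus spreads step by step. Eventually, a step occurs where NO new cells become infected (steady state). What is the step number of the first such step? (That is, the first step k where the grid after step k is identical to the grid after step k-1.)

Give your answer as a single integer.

Step 0 (initial): 2 infected
Step 1: +6 new -> 8 infected
Step 2: +7 new -> 15 infected
Step 3: +5 new -> 20 infected
Step 4: +4 new -> 24 infected
Step 5: +4 new -> 28 infected
Step 6: +4 new -> 32 infected
Step 7: +5 new -> 37 infected
Step 8: +5 new -> 42 infected
Step 9: +2 new -> 44 infected
Step 10: +2 new -> 46 infected
Step 11: +1 new -> 47 infected
Step 12: +1 new -> 48 infected
Step 13: +0 new -> 48 infected

Answer: 13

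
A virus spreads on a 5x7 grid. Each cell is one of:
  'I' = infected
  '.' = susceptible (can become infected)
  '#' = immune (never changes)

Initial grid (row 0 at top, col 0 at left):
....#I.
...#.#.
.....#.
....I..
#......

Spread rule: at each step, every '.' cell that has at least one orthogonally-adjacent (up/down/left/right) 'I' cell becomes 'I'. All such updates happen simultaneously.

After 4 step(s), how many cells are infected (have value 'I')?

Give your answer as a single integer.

Answer: 23

Derivation:
Step 0 (initial): 2 infected
Step 1: +5 new -> 7 infected
Step 2: +7 new -> 14 infected
Step 3: +5 new -> 19 infected
Step 4: +4 new -> 23 infected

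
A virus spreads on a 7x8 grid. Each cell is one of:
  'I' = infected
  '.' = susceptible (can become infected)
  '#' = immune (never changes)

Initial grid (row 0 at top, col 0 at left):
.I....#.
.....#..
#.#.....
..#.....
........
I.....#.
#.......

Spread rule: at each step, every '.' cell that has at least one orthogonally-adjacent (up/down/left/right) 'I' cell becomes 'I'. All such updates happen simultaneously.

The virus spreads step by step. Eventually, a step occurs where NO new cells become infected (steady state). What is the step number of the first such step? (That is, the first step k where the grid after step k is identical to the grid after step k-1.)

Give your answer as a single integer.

Answer: 11

Derivation:
Step 0 (initial): 2 infected
Step 1: +5 new -> 7 infected
Step 2: +8 new -> 15 infected
Step 3: +6 new -> 21 infected
Step 4: +6 new -> 27 infected
Step 5: +5 new -> 32 infected
Step 6: +4 new -> 36 infected
Step 7: +4 new -> 40 infected
Step 8: +5 new -> 45 infected
Step 9: +3 new -> 48 infected
Step 10: +1 new -> 49 infected
Step 11: +0 new -> 49 infected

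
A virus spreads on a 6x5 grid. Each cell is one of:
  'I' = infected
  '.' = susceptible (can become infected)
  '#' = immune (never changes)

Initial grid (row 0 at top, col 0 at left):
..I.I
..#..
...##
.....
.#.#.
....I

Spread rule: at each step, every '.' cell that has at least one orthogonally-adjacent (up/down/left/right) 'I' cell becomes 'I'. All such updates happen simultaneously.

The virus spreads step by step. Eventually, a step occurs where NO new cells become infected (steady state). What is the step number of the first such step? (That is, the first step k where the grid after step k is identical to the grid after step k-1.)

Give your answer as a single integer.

Step 0 (initial): 3 infected
Step 1: +5 new -> 8 infected
Step 2: +5 new -> 13 infected
Step 3: +5 new -> 18 infected
Step 4: +5 new -> 23 infected
Step 5: +2 new -> 25 infected
Step 6: +0 new -> 25 infected

Answer: 6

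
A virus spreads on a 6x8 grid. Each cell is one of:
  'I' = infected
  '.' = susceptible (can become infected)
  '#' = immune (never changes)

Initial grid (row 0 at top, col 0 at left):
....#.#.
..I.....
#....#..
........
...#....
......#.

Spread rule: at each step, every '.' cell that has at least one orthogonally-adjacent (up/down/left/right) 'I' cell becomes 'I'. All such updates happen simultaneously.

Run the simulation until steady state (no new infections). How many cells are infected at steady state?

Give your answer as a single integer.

Step 0 (initial): 1 infected
Step 1: +4 new -> 5 infected
Step 2: +7 new -> 12 infected
Step 3: +6 new -> 18 infected
Step 4: +6 new -> 24 infected
Step 5: +7 new -> 31 infected
Step 6: +6 new -> 37 infected
Step 7: +3 new -> 40 infected
Step 8: +1 new -> 41 infected
Step 9: +1 new -> 42 infected
Step 10: +0 new -> 42 infected

Answer: 42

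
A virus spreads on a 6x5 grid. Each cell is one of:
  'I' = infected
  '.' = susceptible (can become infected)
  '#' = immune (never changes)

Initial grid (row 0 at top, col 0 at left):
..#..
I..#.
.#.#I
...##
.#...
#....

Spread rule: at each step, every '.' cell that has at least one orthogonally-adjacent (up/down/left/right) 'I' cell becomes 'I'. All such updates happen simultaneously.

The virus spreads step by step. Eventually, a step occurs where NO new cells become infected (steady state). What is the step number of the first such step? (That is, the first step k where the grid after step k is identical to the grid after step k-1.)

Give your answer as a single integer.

Answer: 9

Derivation:
Step 0 (initial): 2 infected
Step 1: +4 new -> 6 infected
Step 2: +4 new -> 10 infected
Step 3: +4 new -> 14 infected
Step 4: +1 new -> 15 infected
Step 5: +1 new -> 16 infected
Step 6: +2 new -> 18 infected
Step 7: +3 new -> 21 infected
Step 8: +1 new -> 22 infected
Step 9: +0 new -> 22 infected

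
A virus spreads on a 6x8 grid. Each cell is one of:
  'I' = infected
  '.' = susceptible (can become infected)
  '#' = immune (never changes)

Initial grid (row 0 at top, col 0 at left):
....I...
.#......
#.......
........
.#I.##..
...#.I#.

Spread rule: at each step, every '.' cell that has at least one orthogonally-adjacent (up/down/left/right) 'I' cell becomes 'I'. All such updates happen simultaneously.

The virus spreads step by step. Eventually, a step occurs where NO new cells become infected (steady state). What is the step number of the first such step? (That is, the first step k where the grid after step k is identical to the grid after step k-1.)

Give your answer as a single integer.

Answer: 9

Derivation:
Step 0 (initial): 3 infected
Step 1: +7 new -> 10 infected
Step 2: +9 new -> 19 infected
Step 3: +10 new -> 29 infected
Step 4: +5 new -> 34 infected
Step 5: +3 new -> 37 infected
Step 6: +2 new -> 39 infected
Step 7: +1 new -> 40 infected
Step 8: +1 new -> 41 infected
Step 9: +0 new -> 41 infected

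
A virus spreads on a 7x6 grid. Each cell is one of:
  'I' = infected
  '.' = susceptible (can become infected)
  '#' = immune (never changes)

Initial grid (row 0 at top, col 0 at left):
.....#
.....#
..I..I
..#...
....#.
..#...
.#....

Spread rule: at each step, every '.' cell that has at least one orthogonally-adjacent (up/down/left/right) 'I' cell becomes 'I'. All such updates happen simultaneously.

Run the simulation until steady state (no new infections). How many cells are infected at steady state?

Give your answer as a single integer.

Step 0 (initial): 2 infected
Step 1: +5 new -> 7 infected
Step 2: +9 new -> 16 infected
Step 3: +8 new -> 24 infected
Step 4: +7 new -> 31 infected
Step 5: +3 new -> 34 infected
Step 6: +2 new -> 36 infected
Step 7: +0 new -> 36 infected

Answer: 36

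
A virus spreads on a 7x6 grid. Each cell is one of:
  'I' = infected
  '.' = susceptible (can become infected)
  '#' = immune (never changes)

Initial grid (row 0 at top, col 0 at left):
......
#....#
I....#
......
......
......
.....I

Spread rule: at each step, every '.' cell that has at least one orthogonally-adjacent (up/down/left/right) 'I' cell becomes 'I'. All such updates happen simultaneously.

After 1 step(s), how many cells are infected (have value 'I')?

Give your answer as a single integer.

Step 0 (initial): 2 infected
Step 1: +4 new -> 6 infected

Answer: 6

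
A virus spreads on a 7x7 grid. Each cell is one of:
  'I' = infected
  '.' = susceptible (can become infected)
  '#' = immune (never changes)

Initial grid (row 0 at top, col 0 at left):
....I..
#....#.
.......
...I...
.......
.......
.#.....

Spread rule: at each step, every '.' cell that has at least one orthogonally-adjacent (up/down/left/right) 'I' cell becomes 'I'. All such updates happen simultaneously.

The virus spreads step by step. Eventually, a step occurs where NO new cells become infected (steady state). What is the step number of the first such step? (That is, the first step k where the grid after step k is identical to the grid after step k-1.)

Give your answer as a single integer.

Answer: 7

Derivation:
Step 0 (initial): 2 infected
Step 1: +7 new -> 9 infected
Step 2: +10 new -> 19 infected
Step 3: +12 new -> 31 infected
Step 4: +10 new -> 41 infected
Step 5: +3 new -> 44 infected
Step 6: +2 new -> 46 infected
Step 7: +0 new -> 46 infected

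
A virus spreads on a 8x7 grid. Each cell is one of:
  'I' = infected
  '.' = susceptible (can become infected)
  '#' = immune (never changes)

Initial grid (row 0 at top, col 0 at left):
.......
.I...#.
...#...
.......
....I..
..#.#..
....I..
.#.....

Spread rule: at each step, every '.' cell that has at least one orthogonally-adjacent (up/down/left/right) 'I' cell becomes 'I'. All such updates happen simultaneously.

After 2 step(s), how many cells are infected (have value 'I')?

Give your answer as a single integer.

Step 0 (initial): 3 infected
Step 1: +10 new -> 13 infected
Step 2: +17 new -> 30 infected

Answer: 30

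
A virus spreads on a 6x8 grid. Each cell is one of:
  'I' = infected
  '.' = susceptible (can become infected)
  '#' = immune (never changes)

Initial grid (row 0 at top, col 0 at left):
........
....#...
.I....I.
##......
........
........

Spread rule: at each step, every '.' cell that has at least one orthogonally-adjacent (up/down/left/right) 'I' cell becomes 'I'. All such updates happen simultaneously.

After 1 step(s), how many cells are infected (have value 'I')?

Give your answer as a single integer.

Answer: 9

Derivation:
Step 0 (initial): 2 infected
Step 1: +7 new -> 9 infected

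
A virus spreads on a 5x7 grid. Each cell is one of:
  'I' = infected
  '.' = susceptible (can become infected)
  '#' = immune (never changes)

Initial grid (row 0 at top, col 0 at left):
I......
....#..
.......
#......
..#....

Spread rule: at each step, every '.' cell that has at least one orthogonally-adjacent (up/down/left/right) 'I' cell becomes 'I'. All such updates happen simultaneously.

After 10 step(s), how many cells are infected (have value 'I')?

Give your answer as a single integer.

Step 0 (initial): 1 infected
Step 1: +2 new -> 3 infected
Step 2: +3 new -> 6 infected
Step 3: +3 new -> 9 infected
Step 4: +4 new -> 13 infected
Step 5: +4 new -> 17 infected
Step 6: +5 new -> 22 infected
Step 7: +4 new -> 26 infected
Step 8: +3 new -> 29 infected
Step 9: +2 new -> 31 infected
Step 10: +1 new -> 32 infected

Answer: 32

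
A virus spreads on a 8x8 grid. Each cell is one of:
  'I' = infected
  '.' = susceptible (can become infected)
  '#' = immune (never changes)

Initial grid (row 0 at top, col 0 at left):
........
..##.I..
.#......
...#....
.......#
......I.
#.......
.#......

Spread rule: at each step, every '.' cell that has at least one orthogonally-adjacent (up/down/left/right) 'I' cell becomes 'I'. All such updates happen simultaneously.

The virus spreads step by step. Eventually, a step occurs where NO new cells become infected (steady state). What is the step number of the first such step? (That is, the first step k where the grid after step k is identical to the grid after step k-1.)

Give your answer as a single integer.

Answer: 9

Derivation:
Step 0 (initial): 2 infected
Step 1: +8 new -> 10 infected
Step 2: +12 new -> 22 infected
Step 3: +11 new -> 33 infected
Step 4: +6 new -> 39 infected
Step 5: +6 new -> 45 infected
Step 6: +7 new -> 52 infected
Step 7: +3 new -> 55 infected
Step 8: +1 new -> 56 infected
Step 9: +0 new -> 56 infected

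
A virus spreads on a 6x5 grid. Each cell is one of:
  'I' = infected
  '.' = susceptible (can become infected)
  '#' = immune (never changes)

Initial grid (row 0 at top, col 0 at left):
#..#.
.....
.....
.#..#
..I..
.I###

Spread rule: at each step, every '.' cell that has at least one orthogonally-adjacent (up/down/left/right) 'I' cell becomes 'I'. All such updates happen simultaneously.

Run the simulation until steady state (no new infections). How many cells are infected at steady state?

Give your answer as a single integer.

Step 0 (initial): 2 infected
Step 1: +4 new -> 6 infected
Step 2: +4 new -> 10 infected
Step 3: +4 new -> 14 infected
Step 4: +5 new -> 19 infected
Step 5: +3 new -> 22 infected
Step 6: +1 new -> 23 infected
Step 7: +0 new -> 23 infected

Answer: 23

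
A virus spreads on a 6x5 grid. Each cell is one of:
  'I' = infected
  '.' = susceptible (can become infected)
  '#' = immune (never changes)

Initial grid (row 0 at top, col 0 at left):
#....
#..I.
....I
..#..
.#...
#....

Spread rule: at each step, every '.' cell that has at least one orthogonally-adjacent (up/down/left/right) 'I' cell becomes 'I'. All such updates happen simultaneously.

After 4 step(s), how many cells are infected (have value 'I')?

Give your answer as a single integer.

Step 0 (initial): 2 infected
Step 1: +5 new -> 7 infected
Step 2: +6 new -> 13 infected
Step 3: +4 new -> 17 infected
Step 4: +4 new -> 21 infected

Answer: 21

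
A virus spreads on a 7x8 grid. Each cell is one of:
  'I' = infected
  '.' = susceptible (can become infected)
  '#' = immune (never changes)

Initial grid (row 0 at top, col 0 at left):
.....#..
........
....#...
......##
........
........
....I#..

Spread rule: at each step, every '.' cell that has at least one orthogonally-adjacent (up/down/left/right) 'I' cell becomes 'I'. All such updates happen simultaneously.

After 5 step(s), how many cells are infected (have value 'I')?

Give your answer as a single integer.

Step 0 (initial): 1 infected
Step 1: +2 new -> 3 infected
Step 2: +4 new -> 7 infected
Step 3: +6 new -> 13 infected
Step 4: +8 new -> 21 infected
Step 5: +7 new -> 28 infected

Answer: 28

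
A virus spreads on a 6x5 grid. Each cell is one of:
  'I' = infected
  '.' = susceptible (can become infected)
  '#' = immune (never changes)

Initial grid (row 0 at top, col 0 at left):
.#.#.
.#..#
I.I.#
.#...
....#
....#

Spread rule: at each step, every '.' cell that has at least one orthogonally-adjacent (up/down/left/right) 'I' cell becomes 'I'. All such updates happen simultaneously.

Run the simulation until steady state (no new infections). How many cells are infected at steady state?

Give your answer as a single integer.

Answer: 21

Derivation:
Step 0 (initial): 2 infected
Step 1: +6 new -> 8 infected
Step 2: +6 new -> 14 infected
Step 3: +5 new -> 19 infected
Step 4: +2 new -> 21 infected
Step 5: +0 new -> 21 infected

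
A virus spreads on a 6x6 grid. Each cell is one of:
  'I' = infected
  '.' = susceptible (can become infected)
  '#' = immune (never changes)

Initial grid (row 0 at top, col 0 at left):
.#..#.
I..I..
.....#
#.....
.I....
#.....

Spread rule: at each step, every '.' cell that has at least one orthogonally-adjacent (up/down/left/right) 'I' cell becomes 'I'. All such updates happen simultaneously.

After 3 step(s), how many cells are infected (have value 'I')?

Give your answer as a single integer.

Step 0 (initial): 3 infected
Step 1: +11 new -> 14 infected
Step 2: +9 new -> 23 infected
Step 3: +4 new -> 27 infected

Answer: 27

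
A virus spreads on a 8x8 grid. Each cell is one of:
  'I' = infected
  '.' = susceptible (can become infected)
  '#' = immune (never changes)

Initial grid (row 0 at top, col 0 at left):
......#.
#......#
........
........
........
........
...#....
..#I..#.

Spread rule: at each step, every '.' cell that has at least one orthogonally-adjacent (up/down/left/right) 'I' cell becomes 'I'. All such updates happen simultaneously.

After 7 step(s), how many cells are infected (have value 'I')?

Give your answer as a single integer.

Step 0 (initial): 1 infected
Step 1: +1 new -> 2 infected
Step 2: +2 new -> 4 infected
Step 3: +2 new -> 6 infected
Step 4: +4 new -> 10 infected
Step 5: +6 new -> 16 infected
Step 6: +9 new -> 25 infected
Step 7: +9 new -> 34 infected

Answer: 34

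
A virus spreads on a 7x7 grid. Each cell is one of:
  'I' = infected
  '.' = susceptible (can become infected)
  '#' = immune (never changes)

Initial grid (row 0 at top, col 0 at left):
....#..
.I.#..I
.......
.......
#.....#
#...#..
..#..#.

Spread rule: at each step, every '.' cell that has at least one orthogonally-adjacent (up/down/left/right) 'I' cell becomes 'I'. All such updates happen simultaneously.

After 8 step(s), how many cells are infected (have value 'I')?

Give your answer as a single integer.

Step 0 (initial): 2 infected
Step 1: +7 new -> 9 infected
Step 2: +9 new -> 18 infected
Step 3: +7 new -> 25 infected
Step 4: +5 new -> 30 infected
Step 5: +5 new -> 35 infected
Step 6: +3 new -> 38 infected
Step 7: +2 new -> 40 infected
Step 8: +1 new -> 41 infected

Answer: 41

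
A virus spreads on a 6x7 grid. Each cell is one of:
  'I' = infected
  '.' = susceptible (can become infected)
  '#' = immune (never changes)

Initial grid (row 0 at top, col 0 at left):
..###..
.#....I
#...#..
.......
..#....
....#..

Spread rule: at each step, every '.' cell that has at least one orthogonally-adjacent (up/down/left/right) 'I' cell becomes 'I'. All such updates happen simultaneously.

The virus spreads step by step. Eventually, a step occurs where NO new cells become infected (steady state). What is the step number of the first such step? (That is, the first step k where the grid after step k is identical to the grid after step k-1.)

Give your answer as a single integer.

Step 0 (initial): 1 infected
Step 1: +3 new -> 4 infected
Step 2: +4 new -> 8 infected
Step 3: +3 new -> 11 infected
Step 4: +5 new -> 16 infected
Step 5: +4 new -> 20 infected
Step 6: +3 new -> 23 infected
Step 7: +2 new -> 25 infected
Step 8: +3 new -> 28 infected
Step 9: +2 new -> 30 infected
Step 10: +1 new -> 31 infected
Step 11: +0 new -> 31 infected

Answer: 11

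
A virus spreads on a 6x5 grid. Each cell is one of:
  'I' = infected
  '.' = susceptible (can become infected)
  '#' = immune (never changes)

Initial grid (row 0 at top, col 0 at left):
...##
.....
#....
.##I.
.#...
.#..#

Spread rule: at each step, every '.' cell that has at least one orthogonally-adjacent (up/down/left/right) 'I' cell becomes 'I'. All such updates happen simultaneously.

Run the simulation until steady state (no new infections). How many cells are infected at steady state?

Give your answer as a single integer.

Answer: 19

Derivation:
Step 0 (initial): 1 infected
Step 1: +3 new -> 4 infected
Step 2: +6 new -> 10 infected
Step 3: +4 new -> 14 infected
Step 4: +2 new -> 16 infected
Step 5: +2 new -> 18 infected
Step 6: +1 new -> 19 infected
Step 7: +0 new -> 19 infected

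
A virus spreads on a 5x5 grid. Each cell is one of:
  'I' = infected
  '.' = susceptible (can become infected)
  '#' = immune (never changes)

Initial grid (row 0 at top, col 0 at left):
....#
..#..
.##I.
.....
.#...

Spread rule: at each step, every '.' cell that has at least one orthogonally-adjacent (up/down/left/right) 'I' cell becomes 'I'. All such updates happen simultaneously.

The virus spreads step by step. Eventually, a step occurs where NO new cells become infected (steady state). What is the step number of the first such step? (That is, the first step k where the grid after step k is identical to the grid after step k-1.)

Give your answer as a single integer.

Answer: 7

Derivation:
Step 0 (initial): 1 infected
Step 1: +3 new -> 4 infected
Step 2: +5 new -> 9 infected
Step 3: +4 new -> 13 infected
Step 4: +2 new -> 15 infected
Step 5: +4 new -> 19 infected
Step 6: +1 new -> 20 infected
Step 7: +0 new -> 20 infected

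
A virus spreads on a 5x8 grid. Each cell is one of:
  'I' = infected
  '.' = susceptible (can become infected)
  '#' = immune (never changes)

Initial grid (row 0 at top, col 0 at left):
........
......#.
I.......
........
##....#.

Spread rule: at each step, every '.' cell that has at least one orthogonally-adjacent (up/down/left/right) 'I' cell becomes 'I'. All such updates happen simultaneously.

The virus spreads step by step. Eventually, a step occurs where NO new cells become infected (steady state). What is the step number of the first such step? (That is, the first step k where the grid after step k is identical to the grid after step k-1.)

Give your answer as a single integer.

Answer: 10

Derivation:
Step 0 (initial): 1 infected
Step 1: +3 new -> 4 infected
Step 2: +4 new -> 8 infected
Step 3: +4 new -> 12 infected
Step 4: +5 new -> 17 infected
Step 5: +5 new -> 22 infected
Step 6: +5 new -> 27 infected
Step 7: +4 new -> 31 infected
Step 8: +3 new -> 34 infected
Step 9: +2 new -> 36 infected
Step 10: +0 new -> 36 infected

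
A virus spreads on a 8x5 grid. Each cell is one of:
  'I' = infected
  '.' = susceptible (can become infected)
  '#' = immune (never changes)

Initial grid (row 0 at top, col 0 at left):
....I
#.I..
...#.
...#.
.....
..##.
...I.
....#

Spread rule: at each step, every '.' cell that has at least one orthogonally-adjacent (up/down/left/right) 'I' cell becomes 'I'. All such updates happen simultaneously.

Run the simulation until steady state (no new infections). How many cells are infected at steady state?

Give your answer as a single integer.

Answer: 34

Derivation:
Step 0 (initial): 3 infected
Step 1: +9 new -> 12 infected
Step 2: +7 new -> 19 infected
Step 3: +9 new -> 28 infected
Step 4: +5 new -> 33 infected
Step 5: +1 new -> 34 infected
Step 6: +0 new -> 34 infected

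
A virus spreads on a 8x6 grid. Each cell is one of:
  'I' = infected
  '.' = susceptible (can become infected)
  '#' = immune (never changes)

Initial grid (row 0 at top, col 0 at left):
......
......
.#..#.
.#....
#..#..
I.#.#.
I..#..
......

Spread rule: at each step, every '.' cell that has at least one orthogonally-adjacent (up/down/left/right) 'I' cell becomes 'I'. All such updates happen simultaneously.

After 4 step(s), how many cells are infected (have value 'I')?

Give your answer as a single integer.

Step 0 (initial): 2 infected
Step 1: +3 new -> 5 infected
Step 2: +3 new -> 8 infected
Step 3: +2 new -> 10 infected
Step 4: +2 new -> 12 infected

Answer: 12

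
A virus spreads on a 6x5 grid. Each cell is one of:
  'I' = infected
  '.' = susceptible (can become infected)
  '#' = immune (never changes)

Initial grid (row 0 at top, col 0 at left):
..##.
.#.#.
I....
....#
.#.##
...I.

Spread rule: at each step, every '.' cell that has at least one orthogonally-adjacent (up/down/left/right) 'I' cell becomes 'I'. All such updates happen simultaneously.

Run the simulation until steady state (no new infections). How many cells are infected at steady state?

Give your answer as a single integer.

Answer: 22

Derivation:
Step 0 (initial): 2 infected
Step 1: +5 new -> 7 infected
Step 2: +6 new -> 13 infected
Step 3: +5 new -> 18 infected
Step 4: +2 new -> 20 infected
Step 5: +1 new -> 21 infected
Step 6: +1 new -> 22 infected
Step 7: +0 new -> 22 infected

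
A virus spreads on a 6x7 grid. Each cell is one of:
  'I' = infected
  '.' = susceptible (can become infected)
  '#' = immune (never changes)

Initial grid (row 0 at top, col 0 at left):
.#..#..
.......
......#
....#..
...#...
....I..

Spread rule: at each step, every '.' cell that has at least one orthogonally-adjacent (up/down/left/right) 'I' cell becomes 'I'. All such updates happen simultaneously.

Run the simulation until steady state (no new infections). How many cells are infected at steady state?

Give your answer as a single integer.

Step 0 (initial): 1 infected
Step 1: +3 new -> 4 infected
Step 2: +3 new -> 7 infected
Step 3: +4 new -> 11 infected
Step 4: +5 new -> 16 infected
Step 5: +6 new -> 22 infected
Step 6: +7 new -> 29 infected
Step 7: +5 new -> 34 infected
Step 8: +2 new -> 36 infected
Step 9: +1 new -> 37 infected
Step 10: +0 new -> 37 infected

Answer: 37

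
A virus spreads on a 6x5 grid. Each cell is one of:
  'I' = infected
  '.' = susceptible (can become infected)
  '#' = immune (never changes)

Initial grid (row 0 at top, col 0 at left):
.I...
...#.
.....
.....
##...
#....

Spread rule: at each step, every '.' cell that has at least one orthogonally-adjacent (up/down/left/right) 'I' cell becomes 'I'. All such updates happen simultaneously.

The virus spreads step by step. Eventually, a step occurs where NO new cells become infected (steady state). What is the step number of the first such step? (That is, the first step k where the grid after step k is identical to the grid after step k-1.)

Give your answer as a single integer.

Step 0 (initial): 1 infected
Step 1: +3 new -> 4 infected
Step 2: +4 new -> 8 infected
Step 3: +4 new -> 12 infected
Step 4: +4 new -> 16 infected
Step 5: +3 new -> 19 infected
Step 6: +3 new -> 22 infected
Step 7: +3 new -> 25 infected
Step 8: +1 new -> 26 infected
Step 9: +0 new -> 26 infected

Answer: 9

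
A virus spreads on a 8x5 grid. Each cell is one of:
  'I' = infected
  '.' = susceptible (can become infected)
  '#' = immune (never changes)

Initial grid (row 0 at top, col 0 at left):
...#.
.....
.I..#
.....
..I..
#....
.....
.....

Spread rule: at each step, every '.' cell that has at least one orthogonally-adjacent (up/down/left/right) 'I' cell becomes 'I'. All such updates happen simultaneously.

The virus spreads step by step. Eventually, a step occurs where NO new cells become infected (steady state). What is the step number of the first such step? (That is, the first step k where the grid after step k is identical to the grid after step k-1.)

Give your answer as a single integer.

Answer: 6

Derivation:
Step 0 (initial): 2 infected
Step 1: +8 new -> 10 infected
Step 2: +11 new -> 21 infected
Step 3: +8 new -> 29 infected
Step 4: +5 new -> 34 infected
Step 5: +3 new -> 37 infected
Step 6: +0 new -> 37 infected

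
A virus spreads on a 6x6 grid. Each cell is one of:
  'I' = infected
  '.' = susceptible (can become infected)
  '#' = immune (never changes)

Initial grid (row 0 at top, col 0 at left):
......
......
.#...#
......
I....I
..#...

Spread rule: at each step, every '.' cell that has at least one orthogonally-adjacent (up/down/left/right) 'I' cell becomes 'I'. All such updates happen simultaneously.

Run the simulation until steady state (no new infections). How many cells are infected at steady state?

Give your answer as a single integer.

Answer: 33

Derivation:
Step 0 (initial): 2 infected
Step 1: +6 new -> 8 infected
Step 2: +7 new -> 15 infected
Step 3: +5 new -> 20 infected
Step 4: +5 new -> 25 infected
Step 5: +5 new -> 30 infected
Step 6: +3 new -> 33 infected
Step 7: +0 new -> 33 infected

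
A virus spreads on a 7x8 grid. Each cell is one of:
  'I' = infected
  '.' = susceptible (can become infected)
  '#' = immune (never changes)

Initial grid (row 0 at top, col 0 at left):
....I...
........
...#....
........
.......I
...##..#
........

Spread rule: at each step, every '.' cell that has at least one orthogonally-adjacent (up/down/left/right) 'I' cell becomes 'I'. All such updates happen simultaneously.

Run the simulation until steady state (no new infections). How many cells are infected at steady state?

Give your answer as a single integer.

Step 0 (initial): 2 infected
Step 1: +5 new -> 7 infected
Step 2: +9 new -> 16 infected
Step 3: +12 new -> 28 infected
Step 4: +7 new -> 35 infected
Step 5: +5 new -> 40 infected
Step 6: +5 new -> 45 infected
Step 7: +4 new -> 49 infected
Step 8: +2 new -> 51 infected
Step 9: +1 new -> 52 infected
Step 10: +0 new -> 52 infected

Answer: 52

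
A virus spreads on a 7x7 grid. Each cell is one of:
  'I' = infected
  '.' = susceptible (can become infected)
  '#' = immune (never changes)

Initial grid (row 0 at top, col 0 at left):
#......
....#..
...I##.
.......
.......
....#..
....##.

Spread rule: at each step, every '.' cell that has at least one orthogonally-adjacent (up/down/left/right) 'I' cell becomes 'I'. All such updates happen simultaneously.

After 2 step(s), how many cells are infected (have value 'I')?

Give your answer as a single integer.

Answer: 10

Derivation:
Step 0 (initial): 1 infected
Step 1: +3 new -> 4 infected
Step 2: +6 new -> 10 infected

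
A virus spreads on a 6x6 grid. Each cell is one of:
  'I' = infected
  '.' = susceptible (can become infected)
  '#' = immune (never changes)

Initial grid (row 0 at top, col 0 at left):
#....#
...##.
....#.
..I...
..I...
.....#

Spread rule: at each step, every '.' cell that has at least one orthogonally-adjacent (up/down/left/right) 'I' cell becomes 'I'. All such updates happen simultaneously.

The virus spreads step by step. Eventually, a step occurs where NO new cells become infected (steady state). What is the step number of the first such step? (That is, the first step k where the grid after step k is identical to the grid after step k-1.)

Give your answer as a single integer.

Answer: 6

Derivation:
Step 0 (initial): 2 infected
Step 1: +6 new -> 8 infected
Step 2: +9 new -> 17 infected
Step 3: +7 new -> 24 infected
Step 4: +4 new -> 28 infected
Step 5: +2 new -> 30 infected
Step 6: +0 new -> 30 infected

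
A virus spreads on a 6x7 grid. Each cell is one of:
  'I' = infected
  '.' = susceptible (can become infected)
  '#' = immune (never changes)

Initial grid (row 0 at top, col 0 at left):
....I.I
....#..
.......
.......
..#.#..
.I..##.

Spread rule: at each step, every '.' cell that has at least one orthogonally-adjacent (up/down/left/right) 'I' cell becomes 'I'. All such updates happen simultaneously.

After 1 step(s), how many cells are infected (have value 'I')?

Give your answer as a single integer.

Answer: 9

Derivation:
Step 0 (initial): 3 infected
Step 1: +6 new -> 9 infected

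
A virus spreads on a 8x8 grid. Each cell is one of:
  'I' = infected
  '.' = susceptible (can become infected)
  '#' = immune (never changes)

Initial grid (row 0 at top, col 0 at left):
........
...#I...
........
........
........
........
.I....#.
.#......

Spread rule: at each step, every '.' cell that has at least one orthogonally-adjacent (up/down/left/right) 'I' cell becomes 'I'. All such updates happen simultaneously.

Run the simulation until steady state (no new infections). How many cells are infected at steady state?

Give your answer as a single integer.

Answer: 61

Derivation:
Step 0 (initial): 2 infected
Step 1: +6 new -> 8 infected
Step 2: +12 new -> 20 infected
Step 3: +14 new -> 34 infected
Step 4: +13 new -> 47 infected
Step 5: +7 new -> 54 infected
Step 6: +4 new -> 58 infected
Step 7: +2 new -> 60 infected
Step 8: +1 new -> 61 infected
Step 9: +0 new -> 61 infected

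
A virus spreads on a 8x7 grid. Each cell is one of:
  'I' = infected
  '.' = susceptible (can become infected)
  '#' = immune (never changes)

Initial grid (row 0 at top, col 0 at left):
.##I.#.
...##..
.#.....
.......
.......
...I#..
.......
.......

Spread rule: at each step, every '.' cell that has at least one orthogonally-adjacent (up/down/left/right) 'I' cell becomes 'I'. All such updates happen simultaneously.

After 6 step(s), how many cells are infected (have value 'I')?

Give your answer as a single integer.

Step 0 (initial): 2 infected
Step 1: +4 new -> 6 infected
Step 2: +7 new -> 13 infected
Step 3: +10 new -> 23 infected
Step 4: +11 new -> 34 infected
Step 5: +7 new -> 41 infected
Step 6: +4 new -> 45 infected

Answer: 45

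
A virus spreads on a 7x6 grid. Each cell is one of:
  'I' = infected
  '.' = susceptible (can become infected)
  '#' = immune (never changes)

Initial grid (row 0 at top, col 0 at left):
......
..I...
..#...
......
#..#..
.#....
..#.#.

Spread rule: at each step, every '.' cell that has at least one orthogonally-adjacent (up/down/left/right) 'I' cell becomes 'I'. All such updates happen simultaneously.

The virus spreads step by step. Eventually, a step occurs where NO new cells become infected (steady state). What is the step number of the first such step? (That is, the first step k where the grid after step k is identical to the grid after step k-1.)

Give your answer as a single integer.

Answer: 9

Derivation:
Step 0 (initial): 1 infected
Step 1: +3 new -> 4 infected
Step 2: +6 new -> 10 infected
Step 3: +7 new -> 17 infected
Step 4: +6 new -> 23 infected
Step 5: +3 new -> 26 infected
Step 6: +3 new -> 29 infected
Step 7: +2 new -> 31 infected
Step 8: +2 new -> 33 infected
Step 9: +0 new -> 33 infected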